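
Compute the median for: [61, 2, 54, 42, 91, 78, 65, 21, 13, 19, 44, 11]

43

Step 1: Sort the data in ascending order: [2, 11, 13, 19, 21, 42, 44, 54, 61, 65, 78, 91]
Step 2: The number of values is n = 12.
Step 3: Since n is even, the median is the average of positions 6 and 7:
  Median = (42 + 44) / 2 = 43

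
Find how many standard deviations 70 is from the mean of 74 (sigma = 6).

-0.6667

Step 1: Recall the z-score formula: z = (x - mu) / sigma
Step 2: Substitute values: z = (70 - 74) / 6
Step 3: z = -4 / 6 = -0.6667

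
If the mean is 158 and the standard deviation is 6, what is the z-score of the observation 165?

1.1667

Step 1: Recall the z-score formula: z = (x - mu) / sigma
Step 2: Substitute values: z = (165 - 158) / 6
Step 3: z = 7 / 6 = 1.1667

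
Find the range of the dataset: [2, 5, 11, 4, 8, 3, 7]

9

Step 1: Identify the maximum value: max = 11
Step 2: Identify the minimum value: min = 2
Step 3: Range = max - min = 11 - 2 = 9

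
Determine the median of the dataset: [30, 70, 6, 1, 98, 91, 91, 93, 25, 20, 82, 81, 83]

81

Step 1: Sort the data in ascending order: [1, 6, 20, 25, 30, 70, 81, 82, 83, 91, 91, 93, 98]
Step 2: The number of values is n = 13.
Step 3: Since n is odd, the median is the middle value at position 7: 81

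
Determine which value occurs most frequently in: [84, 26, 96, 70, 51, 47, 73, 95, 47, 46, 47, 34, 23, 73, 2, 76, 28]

47

Step 1: Count the frequency of each value:
  2: appears 1 time(s)
  23: appears 1 time(s)
  26: appears 1 time(s)
  28: appears 1 time(s)
  34: appears 1 time(s)
  46: appears 1 time(s)
  47: appears 3 time(s)
  51: appears 1 time(s)
  70: appears 1 time(s)
  73: appears 2 time(s)
  76: appears 1 time(s)
  84: appears 1 time(s)
  95: appears 1 time(s)
  96: appears 1 time(s)
Step 2: The value 47 appears most frequently (3 times).
Step 3: Mode = 47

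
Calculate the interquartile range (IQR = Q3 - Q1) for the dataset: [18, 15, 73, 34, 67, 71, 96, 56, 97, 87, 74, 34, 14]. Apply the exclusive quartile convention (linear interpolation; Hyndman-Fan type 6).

54.5

Step 1: Sort the data: [14, 15, 18, 34, 34, 56, 67, 71, 73, 74, 87, 96, 97]
Step 2: n = 13
Step 3: Using the exclusive quartile method:
  Q1 = 26
  Q2 (median) = 67
  Q3 = 80.5
  IQR = Q3 - Q1 = 80.5 - 26 = 54.5
Step 4: IQR = 54.5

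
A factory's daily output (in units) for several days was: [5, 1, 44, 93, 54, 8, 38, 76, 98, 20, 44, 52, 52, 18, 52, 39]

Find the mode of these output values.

52

Step 1: Count the frequency of each value:
  1: appears 1 time(s)
  5: appears 1 time(s)
  8: appears 1 time(s)
  18: appears 1 time(s)
  20: appears 1 time(s)
  38: appears 1 time(s)
  39: appears 1 time(s)
  44: appears 2 time(s)
  52: appears 3 time(s)
  54: appears 1 time(s)
  76: appears 1 time(s)
  93: appears 1 time(s)
  98: appears 1 time(s)
Step 2: The value 52 appears most frequently (3 times).
Step 3: Mode = 52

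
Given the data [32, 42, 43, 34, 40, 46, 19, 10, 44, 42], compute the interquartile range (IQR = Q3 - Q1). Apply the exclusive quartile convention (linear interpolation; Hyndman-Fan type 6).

14.5

Step 1: Sort the data: [10, 19, 32, 34, 40, 42, 42, 43, 44, 46]
Step 2: n = 10
Step 3: Using the exclusive quartile method:
  Q1 = 28.75
  Q2 (median) = 41
  Q3 = 43.25
  IQR = Q3 - Q1 = 43.25 - 28.75 = 14.5
Step 4: IQR = 14.5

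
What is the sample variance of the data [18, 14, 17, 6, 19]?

27.7

Step 1: Compute the mean: (18 + 14 + 17 + 6 + 19) / 5 = 14.8
Step 2: Compute squared deviations from the mean:
  (18 - 14.8)^2 = 10.24
  (14 - 14.8)^2 = 0.64
  (17 - 14.8)^2 = 4.84
  (6 - 14.8)^2 = 77.44
  (19 - 14.8)^2 = 17.64
Step 3: Sum of squared deviations = 110.8
Step 4: Sample variance = 110.8 / 4 = 27.7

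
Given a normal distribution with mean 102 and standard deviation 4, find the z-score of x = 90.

-3

Step 1: Recall the z-score formula: z = (x - mu) / sigma
Step 2: Substitute values: z = (90 - 102) / 4
Step 3: z = -12 / 4 = -3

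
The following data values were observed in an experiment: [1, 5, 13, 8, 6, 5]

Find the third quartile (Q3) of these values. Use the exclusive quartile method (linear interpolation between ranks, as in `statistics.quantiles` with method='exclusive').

9.25

Step 1: Sort the data: [1, 5, 5, 6, 8, 13]
Step 2: n = 6
Step 3: Using the exclusive quartile method:
  Q1 = 4
  Q2 (median) = 5.5
  Q3 = 9.25
  IQR = Q3 - Q1 = 9.25 - 4 = 5.25
Step 4: Q3 = 9.25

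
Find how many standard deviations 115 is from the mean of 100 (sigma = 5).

3

Step 1: Recall the z-score formula: z = (x - mu) / sigma
Step 2: Substitute values: z = (115 - 100) / 5
Step 3: z = 15 / 5 = 3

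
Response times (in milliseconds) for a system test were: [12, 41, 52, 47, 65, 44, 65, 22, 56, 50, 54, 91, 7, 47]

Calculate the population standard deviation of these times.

21.114

Step 1: Compute the mean: 46.6429
Step 2: Sum of squared deviations from the mean: 6241.2143
Step 3: Population variance = 6241.2143 / 14 = 445.801
Step 4: Standard deviation = sqrt(445.801) = 21.114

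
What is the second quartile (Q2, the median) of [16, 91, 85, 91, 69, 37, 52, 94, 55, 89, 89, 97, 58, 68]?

77

Step 1: Sort the data: [16, 37, 52, 55, 58, 68, 69, 85, 89, 89, 91, 91, 94, 97]
Step 2: n = 14
Step 3: Q2 is the median. Since n is even, it is the average of the values at positions 7 and 8:
  Q2 = (69 + 85) / 2 = 77
Step 4: Q2 = 77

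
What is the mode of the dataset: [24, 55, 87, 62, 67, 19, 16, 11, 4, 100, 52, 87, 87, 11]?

87

Step 1: Count the frequency of each value:
  4: appears 1 time(s)
  11: appears 2 time(s)
  16: appears 1 time(s)
  19: appears 1 time(s)
  24: appears 1 time(s)
  52: appears 1 time(s)
  55: appears 1 time(s)
  62: appears 1 time(s)
  67: appears 1 time(s)
  87: appears 3 time(s)
  100: appears 1 time(s)
Step 2: The value 87 appears most frequently (3 times).
Step 3: Mode = 87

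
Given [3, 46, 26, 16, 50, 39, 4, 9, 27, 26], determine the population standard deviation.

15.9009

Step 1: Compute the mean: 24.6
Step 2: Sum of squared deviations from the mean: 2528.4
Step 3: Population variance = 2528.4 / 10 = 252.84
Step 4: Standard deviation = sqrt(252.84) = 15.9009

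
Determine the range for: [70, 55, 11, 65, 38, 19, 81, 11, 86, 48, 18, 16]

75

Step 1: Identify the maximum value: max = 86
Step 2: Identify the minimum value: min = 11
Step 3: Range = max - min = 86 - 11 = 75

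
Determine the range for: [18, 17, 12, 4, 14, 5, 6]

14

Step 1: Identify the maximum value: max = 18
Step 2: Identify the minimum value: min = 4
Step 3: Range = max - min = 18 - 4 = 14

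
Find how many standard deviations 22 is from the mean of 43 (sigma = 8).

-2.625

Step 1: Recall the z-score formula: z = (x - mu) / sigma
Step 2: Substitute values: z = (22 - 43) / 8
Step 3: z = -21 / 8 = -2.625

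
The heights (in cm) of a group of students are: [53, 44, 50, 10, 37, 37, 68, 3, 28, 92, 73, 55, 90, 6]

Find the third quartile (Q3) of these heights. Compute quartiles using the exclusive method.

69.25

Step 1: Sort the data: [3, 6, 10, 28, 37, 37, 44, 50, 53, 55, 68, 73, 90, 92]
Step 2: n = 14
Step 3: Using the exclusive quartile method:
  Q1 = 23.5
  Q2 (median) = 47
  Q3 = 69.25
  IQR = Q3 - Q1 = 69.25 - 23.5 = 45.75
Step 4: Q3 = 69.25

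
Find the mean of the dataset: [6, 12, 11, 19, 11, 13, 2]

10.5714

Step 1: Sum all values: 6 + 12 + 11 + 19 + 11 + 13 + 2 = 74
Step 2: Count the number of values: n = 7
Step 3: Mean = sum / n = 74 / 7 = 10.5714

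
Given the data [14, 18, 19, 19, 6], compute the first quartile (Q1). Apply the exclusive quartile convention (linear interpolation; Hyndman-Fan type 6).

10

Step 1: Sort the data: [6, 14, 18, 19, 19]
Step 2: n = 5
Step 3: Using the exclusive quartile method:
  Q1 = 10
  Q2 (median) = 18
  Q3 = 19
  IQR = Q3 - Q1 = 19 - 10 = 9
Step 4: Q1 = 10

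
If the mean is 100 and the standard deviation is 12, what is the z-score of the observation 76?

-2

Step 1: Recall the z-score formula: z = (x - mu) / sigma
Step 2: Substitute values: z = (76 - 100) / 12
Step 3: z = -24 / 12 = -2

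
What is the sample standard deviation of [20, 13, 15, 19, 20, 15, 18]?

2.7946

Step 1: Compute the mean: 17.1429
Step 2: Sum of squared deviations from the mean: 46.8571
Step 3: Sample variance = 46.8571 / 6 = 7.8095
Step 4: Standard deviation = sqrt(7.8095) = 2.7946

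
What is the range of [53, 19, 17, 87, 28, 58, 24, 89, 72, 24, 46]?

72

Step 1: Identify the maximum value: max = 89
Step 2: Identify the minimum value: min = 17
Step 3: Range = max - min = 89 - 17 = 72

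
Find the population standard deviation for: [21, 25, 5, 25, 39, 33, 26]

9.8333

Step 1: Compute the mean: 24.8571
Step 2: Sum of squared deviations from the mean: 676.8571
Step 3: Population variance = 676.8571 / 7 = 96.6939
Step 4: Standard deviation = sqrt(96.6939) = 9.8333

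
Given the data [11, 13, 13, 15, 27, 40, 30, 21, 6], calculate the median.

15

Step 1: Sort the data in ascending order: [6, 11, 13, 13, 15, 21, 27, 30, 40]
Step 2: The number of values is n = 9.
Step 3: Since n is odd, the median is the middle value at position 5: 15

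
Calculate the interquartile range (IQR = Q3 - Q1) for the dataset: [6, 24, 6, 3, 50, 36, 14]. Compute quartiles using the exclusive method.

30

Step 1: Sort the data: [3, 6, 6, 14, 24, 36, 50]
Step 2: n = 7
Step 3: Using the exclusive quartile method:
  Q1 = 6
  Q2 (median) = 14
  Q3 = 36
  IQR = Q3 - Q1 = 36 - 6 = 30
Step 4: IQR = 30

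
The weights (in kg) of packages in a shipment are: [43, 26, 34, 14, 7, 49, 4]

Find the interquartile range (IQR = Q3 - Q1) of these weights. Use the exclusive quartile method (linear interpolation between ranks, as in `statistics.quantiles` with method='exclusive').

36

Step 1: Sort the data: [4, 7, 14, 26, 34, 43, 49]
Step 2: n = 7
Step 3: Using the exclusive quartile method:
  Q1 = 7
  Q2 (median) = 26
  Q3 = 43
  IQR = Q3 - Q1 = 43 - 7 = 36
Step 4: IQR = 36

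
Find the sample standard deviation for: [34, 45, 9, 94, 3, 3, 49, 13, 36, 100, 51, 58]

32.3732

Step 1: Compute the mean: 41.25
Step 2: Sum of squared deviations from the mean: 11528.25
Step 3: Sample variance = 11528.25 / 11 = 1048.0227
Step 4: Standard deviation = sqrt(1048.0227) = 32.3732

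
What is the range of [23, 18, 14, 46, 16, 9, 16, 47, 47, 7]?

40

Step 1: Identify the maximum value: max = 47
Step 2: Identify the minimum value: min = 7
Step 3: Range = max - min = 47 - 7 = 40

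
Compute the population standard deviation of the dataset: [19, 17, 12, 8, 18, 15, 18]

3.6922

Step 1: Compute the mean: 15.2857
Step 2: Sum of squared deviations from the mean: 95.4286
Step 3: Population variance = 95.4286 / 7 = 13.6327
Step 4: Standard deviation = sqrt(13.6327) = 3.6922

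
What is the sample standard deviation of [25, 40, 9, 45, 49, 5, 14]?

18.0621

Step 1: Compute the mean: 26.7143
Step 2: Sum of squared deviations from the mean: 1957.4286
Step 3: Sample variance = 1957.4286 / 6 = 326.2381
Step 4: Standard deviation = sqrt(326.2381) = 18.0621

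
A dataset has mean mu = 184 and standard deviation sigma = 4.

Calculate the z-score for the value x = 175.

-2.25

Step 1: Recall the z-score formula: z = (x - mu) / sigma
Step 2: Substitute values: z = (175 - 184) / 4
Step 3: z = -9 / 4 = -2.25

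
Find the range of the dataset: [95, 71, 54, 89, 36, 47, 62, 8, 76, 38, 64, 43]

87

Step 1: Identify the maximum value: max = 95
Step 2: Identify the minimum value: min = 8
Step 3: Range = max - min = 95 - 8 = 87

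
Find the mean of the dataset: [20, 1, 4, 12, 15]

10.4

Step 1: Sum all values: 20 + 1 + 4 + 12 + 15 = 52
Step 2: Count the number of values: n = 5
Step 3: Mean = sum / n = 52 / 5 = 10.4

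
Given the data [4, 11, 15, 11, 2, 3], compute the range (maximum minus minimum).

13

Step 1: Identify the maximum value: max = 15
Step 2: Identify the minimum value: min = 2
Step 3: Range = max - min = 15 - 2 = 13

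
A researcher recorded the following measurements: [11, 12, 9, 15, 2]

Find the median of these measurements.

11

Step 1: Sort the data in ascending order: [2, 9, 11, 12, 15]
Step 2: The number of values is n = 5.
Step 3: Since n is odd, the median is the middle value at position 3: 11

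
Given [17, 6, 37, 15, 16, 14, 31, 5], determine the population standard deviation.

10.4396

Step 1: Compute the mean: 17.625
Step 2: Sum of squared deviations from the mean: 871.875
Step 3: Population variance = 871.875 / 8 = 108.9844
Step 4: Standard deviation = sqrt(108.9844) = 10.4396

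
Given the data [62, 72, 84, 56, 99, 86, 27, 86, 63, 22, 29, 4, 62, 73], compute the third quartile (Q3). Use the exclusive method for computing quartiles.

84.5

Step 1: Sort the data: [4, 22, 27, 29, 56, 62, 62, 63, 72, 73, 84, 86, 86, 99]
Step 2: n = 14
Step 3: Using the exclusive quartile method:
  Q1 = 28.5
  Q2 (median) = 62.5
  Q3 = 84.5
  IQR = Q3 - Q1 = 84.5 - 28.5 = 56
Step 4: Q3 = 84.5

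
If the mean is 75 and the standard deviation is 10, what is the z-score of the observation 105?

3

Step 1: Recall the z-score formula: z = (x - mu) / sigma
Step 2: Substitute values: z = (105 - 75) / 10
Step 3: z = 30 / 10 = 3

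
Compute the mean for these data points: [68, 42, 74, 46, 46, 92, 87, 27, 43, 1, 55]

52.8182

Step 1: Sum all values: 68 + 42 + 74 + 46 + 46 + 92 + 87 + 27 + 43 + 1 + 55 = 581
Step 2: Count the number of values: n = 11
Step 3: Mean = sum / n = 581 / 11 = 52.8182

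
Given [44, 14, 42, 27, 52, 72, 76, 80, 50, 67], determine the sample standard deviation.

21.6549

Step 1: Compute the mean: 52.4
Step 2: Sum of squared deviations from the mean: 4220.4
Step 3: Sample variance = 4220.4 / 9 = 468.9333
Step 4: Standard deviation = sqrt(468.9333) = 21.6549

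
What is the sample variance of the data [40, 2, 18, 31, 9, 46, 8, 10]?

269.7143

Step 1: Compute the mean: (40 + 2 + 18 + 31 + 9 + 46 + 8 + 10) / 8 = 20.5
Step 2: Compute squared deviations from the mean:
  (40 - 20.5)^2 = 380.25
  (2 - 20.5)^2 = 342.25
  (18 - 20.5)^2 = 6.25
  (31 - 20.5)^2 = 110.25
  (9 - 20.5)^2 = 132.25
  (46 - 20.5)^2 = 650.25
  (8 - 20.5)^2 = 156.25
  (10 - 20.5)^2 = 110.25
Step 3: Sum of squared deviations = 1888
Step 4: Sample variance = 1888 / 7 = 269.7143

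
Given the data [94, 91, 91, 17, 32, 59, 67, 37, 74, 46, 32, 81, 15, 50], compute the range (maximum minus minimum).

79

Step 1: Identify the maximum value: max = 94
Step 2: Identify the minimum value: min = 15
Step 3: Range = max - min = 94 - 15 = 79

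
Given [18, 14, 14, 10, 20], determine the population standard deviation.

3.4871

Step 1: Compute the mean: 15.2
Step 2: Sum of squared deviations from the mean: 60.8
Step 3: Population variance = 60.8 / 5 = 12.16
Step 4: Standard deviation = sqrt(12.16) = 3.4871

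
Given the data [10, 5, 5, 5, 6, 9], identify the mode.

5

Step 1: Count the frequency of each value:
  5: appears 3 time(s)
  6: appears 1 time(s)
  9: appears 1 time(s)
  10: appears 1 time(s)
Step 2: The value 5 appears most frequently (3 times).
Step 3: Mode = 5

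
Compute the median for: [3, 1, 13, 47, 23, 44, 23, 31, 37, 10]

23

Step 1: Sort the data in ascending order: [1, 3, 10, 13, 23, 23, 31, 37, 44, 47]
Step 2: The number of values is n = 10.
Step 3: Since n is even, the median is the average of positions 5 and 6:
  Median = (23 + 23) / 2 = 23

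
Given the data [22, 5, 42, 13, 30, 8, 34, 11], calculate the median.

17.5

Step 1: Sort the data in ascending order: [5, 8, 11, 13, 22, 30, 34, 42]
Step 2: The number of values is n = 8.
Step 3: Since n is even, the median is the average of positions 4 and 5:
  Median = (13 + 22) / 2 = 17.5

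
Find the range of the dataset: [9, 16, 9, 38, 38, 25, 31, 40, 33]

31

Step 1: Identify the maximum value: max = 40
Step 2: Identify the minimum value: min = 9
Step 3: Range = max - min = 40 - 9 = 31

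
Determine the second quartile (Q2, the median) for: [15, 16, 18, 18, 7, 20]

17

Step 1: Sort the data: [7, 15, 16, 18, 18, 20]
Step 2: n = 6
Step 3: Q2 is the median. Since n is even, it is the average of the values at positions 3 and 4:
  Q2 = (16 + 18) / 2 = 17
Step 4: Q2 = 17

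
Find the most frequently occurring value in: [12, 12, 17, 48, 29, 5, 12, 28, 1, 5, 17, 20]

12

Step 1: Count the frequency of each value:
  1: appears 1 time(s)
  5: appears 2 time(s)
  12: appears 3 time(s)
  17: appears 2 time(s)
  20: appears 1 time(s)
  28: appears 1 time(s)
  29: appears 1 time(s)
  48: appears 1 time(s)
Step 2: The value 12 appears most frequently (3 times).
Step 3: Mode = 12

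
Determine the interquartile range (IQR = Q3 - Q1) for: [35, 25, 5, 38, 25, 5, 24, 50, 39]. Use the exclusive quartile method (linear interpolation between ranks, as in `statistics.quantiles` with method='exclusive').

24

Step 1: Sort the data: [5, 5, 24, 25, 25, 35, 38, 39, 50]
Step 2: n = 9
Step 3: Using the exclusive quartile method:
  Q1 = 14.5
  Q2 (median) = 25
  Q3 = 38.5
  IQR = Q3 - Q1 = 38.5 - 14.5 = 24
Step 4: IQR = 24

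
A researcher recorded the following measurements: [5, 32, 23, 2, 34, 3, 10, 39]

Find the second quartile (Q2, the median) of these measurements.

16.5

Step 1: Sort the data: [2, 3, 5, 10, 23, 32, 34, 39]
Step 2: n = 8
Step 3: Q2 is the median. Since n is even, it is the average of the values at positions 4 and 5:
  Q2 = (10 + 23) / 2 = 16.5
Step 4: Q2 = 16.5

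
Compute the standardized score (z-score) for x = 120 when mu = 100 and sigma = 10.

2

Step 1: Recall the z-score formula: z = (x - mu) / sigma
Step 2: Substitute values: z = (120 - 100) / 10
Step 3: z = 20 / 10 = 2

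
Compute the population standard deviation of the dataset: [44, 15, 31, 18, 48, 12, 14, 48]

14.9227

Step 1: Compute the mean: 28.75
Step 2: Sum of squared deviations from the mean: 1781.5
Step 3: Population variance = 1781.5 / 8 = 222.6875
Step 4: Standard deviation = sqrt(222.6875) = 14.9227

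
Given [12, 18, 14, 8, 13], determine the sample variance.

13

Step 1: Compute the mean: (12 + 18 + 14 + 8 + 13) / 5 = 13
Step 2: Compute squared deviations from the mean:
  (12 - 13)^2 = 1
  (18 - 13)^2 = 25
  (14 - 13)^2 = 1
  (8 - 13)^2 = 25
  (13 - 13)^2 = 0
Step 3: Sum of squared deviations = 52
Step 4: Sample variance = 52 / 4 = 13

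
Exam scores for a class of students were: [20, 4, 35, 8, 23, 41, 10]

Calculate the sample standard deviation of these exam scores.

13.9932

Step 1: Compute the mean: 20.1429
Step 2: Sum of squared deviations from the mean: 1174.8571
Step 3: Sample variance = 1174.8571 / 6 = 195.8095
Step 4: Standard deviation = sqrt(195.8095) = 13.9932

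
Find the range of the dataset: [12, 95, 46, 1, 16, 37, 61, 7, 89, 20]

94

Step 1: Identify the maximum value: max = 95
Step 2: Identify the minimum value: min = 1
Step 3: Range = max - min = 95 - 1 = 94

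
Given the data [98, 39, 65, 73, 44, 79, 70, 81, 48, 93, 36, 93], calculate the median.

71.5

Step 1: Sort the data in ascending order: [36, 39, 44, 48, 65, 70, 73, 79, 81, 93, 93, 98]
Step 2: The number of values is n = 12.
Step 3: Since n is even, the median is the average of positions 6 and 7:
  Median = (70 + 73) / 2 = 71.5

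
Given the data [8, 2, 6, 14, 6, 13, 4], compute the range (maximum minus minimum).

12

Step 1: Identify the maximum value: max = 14
Step 2: Identify the minimum value: min = 2
Step 3: Range = max - min = 14 - 2 = 12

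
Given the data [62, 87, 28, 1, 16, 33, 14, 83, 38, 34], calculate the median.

33.5

Step 1: Sort the data in ascending order: [1, 14, 16, 28, 33, 34, 38, 62, 83, 87]
Step 2: The number of values is n = 10.
Step 3: Since n is even, the median is the average of positions 5 and 6:
  Median = (33 + 34) / 2 = 33.5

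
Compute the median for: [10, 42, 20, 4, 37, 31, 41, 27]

29

Step 1: Sort the data in ascending order: [4, 10, 20, 27, 31, 37, 41, 42]
Step 2: The number of values is n = 8.
Step 3: Since n is even, the median is the average of positions 4 and 5:
  Median = (27 + 31) / 2 = 29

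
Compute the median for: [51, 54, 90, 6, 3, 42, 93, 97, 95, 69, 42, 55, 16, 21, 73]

54

Step 1: Sort the data in ascending order: [3, 6, 16, 21, 42, 42, 51, 54, 55, 69, 73, 90, 93, 95, 97]
Step 2: The number of values is n = 15.
Step 3: Since n is odd, the median is the middle value at position 8: 54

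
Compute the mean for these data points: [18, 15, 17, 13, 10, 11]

14

Step 1: Sum all values: 18 + 15 + 17 + 13 + 10 + 11 = 84
Step 2: Count the number of values: n = 6
Step 3: Mean = sum / n = 84 / 6 = 14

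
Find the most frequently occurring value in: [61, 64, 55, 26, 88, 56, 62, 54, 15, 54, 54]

54

Step 1: Count the frequency of each value:
  15: appears 1 time(s)
  26: appears 1 time(s)
  54: appears 3 time(s)
  55: appears 1 time(s)
  56: appears 1 time(s)
  61: appears 1 time(s)
  62: appears 1 time(s)
  64: appears 1 time(s)
  88: appears 1 time(s)
Step 2: The value 54 appears most frequently (3 times).
Step 3: Mode = 54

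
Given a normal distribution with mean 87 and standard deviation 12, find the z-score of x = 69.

-1.5

Step 1: Recall the z-score formula: z = (x - mu) / sigma
Step 2: Substitute values: z = (69 - 87) / 12
Step 3: z = -18 / 12 = -1.5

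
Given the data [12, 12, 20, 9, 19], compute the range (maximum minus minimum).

11

Step 1: Identify the maximum value: max = 20
Step 2: Identify the minimum value: min = 9
Step 3: Range = max - min = 20 - 9 = 11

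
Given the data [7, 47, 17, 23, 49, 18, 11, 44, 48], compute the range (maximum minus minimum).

42

Step 1: Identify the maximum value: max = 49
Step 2: Identify the minimum value: min = 7
Step 3: Range = max - min = 49 - 7 = 42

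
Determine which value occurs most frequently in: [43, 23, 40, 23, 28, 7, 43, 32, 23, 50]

23

Step 1: Count the frequency of each value:
  7: appears 1 time(s)
  23: appears 3 time(s)
  28: appears 1 time(s)
  32: appears 1 time(s)
  40: appears 1 time(s)
  43: appears 2 time(s)
  50: appears 1 time(s)
Step 2: The value 23 appears most frequently (3 times).
Step 3: Mode = 23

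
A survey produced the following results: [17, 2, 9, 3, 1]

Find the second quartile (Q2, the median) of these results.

3

Step 1: Sort the data: [1, 2, 3, 9, 17]
Step 2: n = 5
Step 3: Q2 is the median. Since n is odd, it is the middle value at position 3: 3
Step 4: Q2 = 3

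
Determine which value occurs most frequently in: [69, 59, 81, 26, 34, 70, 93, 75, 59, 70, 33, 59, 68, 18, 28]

59

Step 1: Count the frequency of each value:
  18: appears 1 time(s)
  26: appears 1 time(s)
  28: appears 1 time(s)
  33: appears 1 time(s)
  34: appears 1 time(s)
  59: appears 3 time(s)
  68: appears 1 time(s)
  69: appears 1 time(s)
  70: appears 2 time(s)
  75: appears 1 time(s)
  81: appears 1 time(s)
  93: appears 1 time(s)
Step 2: The value 59 appears most frequently (3 times).
Step 3: Mode = 59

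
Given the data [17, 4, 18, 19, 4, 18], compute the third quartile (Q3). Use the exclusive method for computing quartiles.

18.25

Step 1: Sort the data: [4, 4, 17, 18, 18, 19]
Step 2: n = 6
Step 3: Using the exclusive quartile method:
  Q1 = 4
  Q2 (median) = 17.5
  Q3 = 18.25
  IQR = Q3 - Q1 = 18.25 - 4 = 14.25
Step 4: Q3 = 18.25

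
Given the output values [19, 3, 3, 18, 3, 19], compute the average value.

10.8333

Step 1: Sum all values: 19 + 3 + 3 + 18 + 3 + 19 = 65
Step 2: Count the number of values: n = 6
Step 3: Mean = sum / n = 65 / 6 = 10.8333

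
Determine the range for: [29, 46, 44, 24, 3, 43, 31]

43

Step 1: Identify the maximum value: max = 46
Step 2: Identify the minimum value: min = 3
Step 3: Range = max - min = 46 - 3 = 43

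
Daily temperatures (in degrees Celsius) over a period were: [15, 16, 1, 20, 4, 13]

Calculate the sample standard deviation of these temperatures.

7.3959

Step 1: Compute the mean: 11.5
Step 2: Sum of squared deviations from the mean: 273.5
Step 3: Sample variance = 273.5 / 5 = 54.7
Step 4: Standard deviation = sqrt(54.7) = 7.3959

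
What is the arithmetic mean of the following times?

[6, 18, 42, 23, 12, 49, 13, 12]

21.875

Step 1: Sum all values: 6 + 18 + 42 + 23 + 12 + 49 + 13 + 12 = 175
Step 2: Count the number of values: n = 8
Step 3: Mean = sum / n = 175 / 8 = 21.875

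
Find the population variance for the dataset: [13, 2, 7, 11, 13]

17.76

Step 1: Compute the mean: (13 + 2 + 7 + 11 + 13) / 5 = 9.2
Step 2: Compute squared deviations from the mean:
  (13 - 9.2)^2 = 14.44
  (2 - 9.2)^2 = 51.84
  (7 - 9.2)^2 = 4.84
  (11 - 9.2)^2 = 3.24
  (13 - 9.2)^2 = 14.44
Step 3: Sum of squared deviations = 88.8
Step 4: Population variance = 88.8 / 5 = 17.76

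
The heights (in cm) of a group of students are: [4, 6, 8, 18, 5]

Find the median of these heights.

6

Step 1: Sort the data in ascending order: [4, 5, 6, 8, 18]
Step 2: The number of values is n = 5.
Step 3: Since n is odd, the median is the middle value at position 3: 6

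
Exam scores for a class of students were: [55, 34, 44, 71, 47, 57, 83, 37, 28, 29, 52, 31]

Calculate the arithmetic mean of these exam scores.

47.3333

Step 1: Sum all values: 55 + 34 + 44 + 71 + 47 + 57 + 83 + 37 + 28 + 29 + 52 + 31 = 568
Step 2: Count the number of values: n = 12
Step 3: Mean = sum / n = 568 / 12 = 47.3333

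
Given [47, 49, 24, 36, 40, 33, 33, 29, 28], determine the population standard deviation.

8.0154

Step 1: Compute the mean: 35.4444
Step 2: Sum of squared deviations from the mean: 578.2222
Step 3: Population variance = 578.2222 / 9 = 64.2469
Step 4: Standard deviation = sqrt(64.2469) = 8.0154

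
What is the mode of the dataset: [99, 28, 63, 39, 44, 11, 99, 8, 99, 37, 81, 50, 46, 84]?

99

Step 1: Count the frequency of each value:
  8: appears 1 time(s)
  11: appears 1 time(s)
  28: appears 1 time(s)
  37: appears 1 time(s)
  39: appears 1 time(s)
  44: appears 1 time(s)
  46: appears 1 time(s)
  50: appears 1 time(s)
  63: appears 1 time(s)
  81: appears 1 time(s)
  84: appears 1 time(s)
  99: appears 3 time(s)
Step 2: The value 99 appears most frequently (3 times).
Step 3: Mode = 99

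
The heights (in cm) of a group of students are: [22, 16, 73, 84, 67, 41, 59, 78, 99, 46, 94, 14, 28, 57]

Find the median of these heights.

58

Step 1: Sort the data in ascending order: [14, 16, 22, 28, 41, 46, 57, 59, 67, 73, 78, 84, 94, 99]
Step 2: The number of values is n = 14.
Step 3: Since n is even, the median is the average of positions 7 and 8:
  Median = (57 + 59) / 2 = 58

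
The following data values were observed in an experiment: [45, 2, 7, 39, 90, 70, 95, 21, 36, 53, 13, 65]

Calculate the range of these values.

93

Step 1: Identify the maximum value: max = 95
Step 2: Identify the minimum value: min = 2
Step 3: Range = max - min = 95 - 2 = 93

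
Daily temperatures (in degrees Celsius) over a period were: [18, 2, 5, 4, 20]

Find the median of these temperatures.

5

Step 1: Sort the data in ascending order: [2, 4, 5, 18, 20]
Step 2: The number of values is n = 5.
Step 3: Since n is odd, the median is the middle value at position 3: 5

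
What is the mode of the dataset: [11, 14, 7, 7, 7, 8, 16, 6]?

7

Step 1: Count the frequency of each value:
  6: appears 1 time(s)
  7: appears 3 time(s)
  8: appears 1 time(s)
  11: appears 1 time(s)
  14: appears 1 time(s)
  16: appears 1 time(s)
Step 2: The value 7 appears most frequently (3 times).
Step 3: Mode = 7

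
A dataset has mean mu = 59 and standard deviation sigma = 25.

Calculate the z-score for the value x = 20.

-1.56

Step 1: Recall the z-score formula: z = (x - mu) / sigma
Step 2: Substitute values: z = (20 - 59) / 25
Step 3: z = -39 / 25 = -1.56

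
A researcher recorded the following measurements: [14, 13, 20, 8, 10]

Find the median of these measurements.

13

Step 1: Sort the data in ascending order: [8, 10, 13, 14, 20]
Step 2: The number of values is n = 5.
Step 3: Since n is odd, the median is the middle value at position 3: 13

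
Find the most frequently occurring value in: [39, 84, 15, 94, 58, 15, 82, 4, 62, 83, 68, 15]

15

Step 1: Count the frequency of each value:
  4: appears 1 time(s)
  15: appears 3 time(s)
  39: appears 1 time(s)
  58: appears 1 time(s)
  62: appears 1 time(s)
  68: appears 1 time(s)
  82: appears 1 time(s)
  83: appears 1 time(s)
  84: appears 1 time(s)
  94: appears 1 time(s)
Step 2: The value 15 appears most frequently (3 times).
Step 3: Mode = 15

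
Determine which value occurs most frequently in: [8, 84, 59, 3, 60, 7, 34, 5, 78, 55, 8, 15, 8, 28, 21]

8

Step 1: Count the frequency of each value:
  3: appears 1 time(s)
  5: appears 1 time(s)
  7: appears 1 time(s)
  8: appears 3 time(s)
  15: appears 1 time(s)
  21: appears 1 time(s)
  28: appears 1 time(s)
  34: appears 1 time(s)
  55: appears 1 time(s)
  59: appears 1 time(s)
  60: appears 1 time(s)
  78: appears 1 time(s)
  84: appears 1 time(s)
Step 2: The value 8 appears most frequently (3 times).
Step 3: Mode = 8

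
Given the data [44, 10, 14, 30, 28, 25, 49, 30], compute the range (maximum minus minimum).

39

Step 1: Identify the maximum value: max = 49
Step 2: Identify the minimum value: min = 10
Step 3: Range = max - min = 49 - 10 = 39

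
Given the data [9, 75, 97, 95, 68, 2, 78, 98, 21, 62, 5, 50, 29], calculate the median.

62

Step 1: Sort the data in ascending order: [2, 5, 9, 21, 29, 50, 62, 68, 75, 78, 95, 97, 98]
Step 2: The number of values is n = 13.
Step 3: Since n is odd, the median is the middle value at position 7: 62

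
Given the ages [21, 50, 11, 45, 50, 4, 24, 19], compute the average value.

28

Step 1: Sum all values: 21 + 50 + 11 + 45 + 50 + 4 + 24 + 19 = 224
Step 2: Count the number of values: n = 8
Step 3: Mean = sum / n = 224 / 8 = 28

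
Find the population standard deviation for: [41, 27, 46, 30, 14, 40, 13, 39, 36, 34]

10.6019

Step 1: Compute the mean: 32
Step 2: Sum of squared deviations from the mean: 1124
Step 3: Population variance = 1124 / 10 = 112.4
Step 4: Standard deviation = sqrt(112.4) = 10.6019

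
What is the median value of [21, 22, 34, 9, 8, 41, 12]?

21

Step 1: Sort the data in ascending order: [8, 9, 12, 21, 22, 34, 41]
Step 2: The number of values is n = 7.
Step 3: Since n is odd, the median is the middle value at position 4: 21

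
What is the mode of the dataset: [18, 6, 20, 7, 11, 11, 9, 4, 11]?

11

Step 1: Count the frequency of each value:
  4: appears 1 time(s)
  6: appears 1 time(s)
  7: appears 1 time(s)
  9: appears 1 time(s)
  11: appears 3 time(s)
  18: appears 1 time(s)
  20: appears 1 time(s)
Step 2: The value 11 appears most frequently (3 times).
Step 3: Mode = 11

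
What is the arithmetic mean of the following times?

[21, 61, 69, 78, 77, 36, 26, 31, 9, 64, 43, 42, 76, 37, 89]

50.6

Step 1: Sum all values: 21 + 61 + 69 + 78 + 77 + 36 + 26 + 31 + 9 + 64 + 43 + 42 + 76 + 37 + 89 = 759
Step 2: Count the number of values: n = 15
Step 3: Mean = sum / n = 759 / 15 = 50.6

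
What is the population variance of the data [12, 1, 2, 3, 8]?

17.36

Step 1: Compute the mean: (12 + 1 + 2 + 3 + 8) / 5 = 5.2
Step 2: Compute squared deviations from the mean:
  (12 - 5.2)^2 = 46.24
  (1 - 5.2)^2 = 17.64
  (2 - 5.2)^2 = 10.24
  (3 - 5.2)^2 = 4.84
  (8 - 5.2)^2 = 7.84
Step 3: Sum of squared deviations = 86.8
Step 4: Population variance = 86.8 / 5 = 17.36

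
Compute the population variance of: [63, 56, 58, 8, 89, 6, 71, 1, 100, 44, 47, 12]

1012.6875

Step 1: Compute the mean: (63 + 56 + 58 + 8 + 89 + 6 + 71 + 1 + 100 + 44 + 47 + 12) / 12 = 46.25
Step 2: Compute squared deviations from the mean:
  (63 - 46.25)^2 = 280.5625
  (56 - 46.25)^2 = 95.0625
  (58 - 46.25)^2 = 138.0625
  (8 - 46.25)^2 = 1463.0625
  (89 - 46.25)^2 = 1827.5625
  (6 - 46.25)^2 = 1620.0625
  (71 - 46.25)^2 = 612.5625
  (1 - 46.25)^2 = 2047.5625
  (100 - 46.25)^2 = 2889.0625
  (44 - 46.25)^2 = 5.0625
  (47 - 46.25)^2 = 0.5625
  (12 - 46.25)^2 = 1173.0625
Step 3: Sum of squared deviations = 12152.25
Step 4: Population variance = 12152.25 / 12 = 1012.6875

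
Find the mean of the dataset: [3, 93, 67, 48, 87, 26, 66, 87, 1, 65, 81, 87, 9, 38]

54.1429

Step 1: Sum all values: 3 + 93 + 67 + 48 + 87 + 26 + 66 + 87 + 1 + 65 + 81 + 87 + 9 + 38 = 758
Step 2: Count the number of values: n = 14
Step 3: Mean = sum / n = 758 / 14 = 54.1429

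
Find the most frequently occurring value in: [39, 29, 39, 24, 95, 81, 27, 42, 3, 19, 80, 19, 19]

19

Step 1: Count the frequency of each value:
  3: appears 1 time(s)
  19: appears 3 time(s)
  24: appears 1 time(s)
  27: appears 1 time(s)
  29: appears 1 time(s)
  39: appears 2 time(s)
  42: appears 1 time(s)
  80: appears 1 time(s)
  81: appears 1 time(s)
  95: appears 1 time(s)
Step 2: The value 19 appears most frequently (3 times).
Step 3: Mode = 19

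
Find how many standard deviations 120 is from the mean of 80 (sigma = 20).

2

Step 1: Recall the z-score formula: z = (x - mu) / sigma
Step 2: Substitute values: z = (120 - 80) / 20
Step 3: z = 40 / 20 = 2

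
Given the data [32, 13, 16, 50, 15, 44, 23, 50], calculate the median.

27.5

Step 1: Sort the data in ascending order: [13, 15, 16, 23, 32, 44, 50, 50]
Step 2: The number of values is n = 8.
Step 3: Since n is even, the median is the average of positions 4 and 5:
  Median = (23 + 32) / 2 = 27.5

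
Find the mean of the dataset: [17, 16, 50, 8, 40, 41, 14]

26.5714

Step 1: Sum all values: 17 + 16 + 50 + 8 + 40 + 41 + 14 = 186
Step 2: Count the number of values: n = 7
Step 3: Mean = sum / n = 186 / 7 = 26.5714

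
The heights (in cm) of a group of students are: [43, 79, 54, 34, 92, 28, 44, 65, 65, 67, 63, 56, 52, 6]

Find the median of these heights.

55

Step 1: Sort the data in ascending order: [6, 28, 34, 43, 44, 52, 54, 56, 63, 65, 65, 67, 79, 92]
Step 2: The number of values is n = 14.
Step 3: Since n is even, the median is the average of positions 7 and 8:
  Median = (54 + 56) / 2 = 55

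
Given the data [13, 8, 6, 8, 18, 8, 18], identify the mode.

8

Step 1: Count the frequency of each value:
  6: appears 1 time(s)
  8: appears 3 time(s)
  13: appears 1 time(s)
  18: appears 2 time(s)
Step 2: The value 8 appears most frequently (3 times).
Step 3: Mode = 8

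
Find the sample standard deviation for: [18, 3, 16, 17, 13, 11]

5.5498

Step 1: Compute the mean: 13
Step 2: Sum of squared deviations from the mean: 154
Step 3: Sample variance = 154 / 5 = 30.8
Step 4: Standard deviation = sqrt(30.8) = 5.5498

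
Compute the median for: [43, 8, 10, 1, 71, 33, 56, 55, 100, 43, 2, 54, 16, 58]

43

Step 1: Sort the data in ascending order: [1, 2, 8, 10, 16, 33, 43, 43, 54, 55, 56, 58, 71, 100]
Step 2: The number of values is n = 14.
Step 3: Since n is even, the median is the average of positions 7 and 8:
  Median = (43 + 43) / 2 = 43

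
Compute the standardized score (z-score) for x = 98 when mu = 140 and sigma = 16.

-2.625

Step 1: Recall the z-score formula: z = (x - mu) / sigma
Step 2: Substitute values: z = (98 - 140) / 16
Step 3: z = -42 / 16 = -2.625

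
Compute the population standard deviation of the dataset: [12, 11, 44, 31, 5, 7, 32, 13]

13.3504

Step 1: Compute the mean: 19.375
Step 2: Sum of squared deviations from the mean: 1425.875
Step 3: Population variance = 1425.875 / 8 = 178.2344
Step 4: Standard deviation = sqrt(178.2344) = 13.3504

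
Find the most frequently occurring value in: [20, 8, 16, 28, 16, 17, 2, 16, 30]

16

Step 1: Count the frequency of each value:
  2: appears 1 time(s)
  8: appears 1 time(s)
  16: appears 3 time(s)
  17: appears 1 time(s)
  20: appears 1 time(s)
  28: appears 1 time(s)
  30: appears 1 time(s)
Step 2: The value 16 appears most frequently (3 times).
Step 3: Mode = 16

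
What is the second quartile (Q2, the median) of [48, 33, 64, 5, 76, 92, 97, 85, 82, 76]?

76

Step 1: Sort the data: [5, 33, 48, 64, 76, 76, 82, 85, 92, 97]
Step 2: n = 10
Step 3: Q2 is the median. Since n is even, it is the average of the values at positions 5 and 6:
  Q2 = (76 + 76) / 2 = 76
Step 4: Q2 = 76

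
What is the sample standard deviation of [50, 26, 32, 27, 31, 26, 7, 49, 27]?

12.9529

Step 1: Compute the mean: 30.5556
Step 2: Sum of squared deviations from the mean: 1342.2222
Step 3: Sample variance = 1342.2222 / 8 = 167.7778
Step 4: Standard deviation = sqrt(167.7778) = 12.9529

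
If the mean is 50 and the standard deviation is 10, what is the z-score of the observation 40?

-1

Step 1: Recall the z-score formula: z = (x - mu) / sigma
Step 2: Substitute values: z = (40 - 50) / 10
Step 3: z = -10 / 10 = -1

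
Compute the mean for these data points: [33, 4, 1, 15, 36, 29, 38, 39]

24.375

Step 1: Sum all values: 33 + 4 + 1 + 15 + 36 + 29 + 38 + 39 = 195
Step 2: Count the number of values: n = 8
Step 3: Mean = sum / n = 195 / 8 = 24.375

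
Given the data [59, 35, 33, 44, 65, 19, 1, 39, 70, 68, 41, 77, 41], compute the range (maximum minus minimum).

76

Step 1: Identify the maximum value: max = 77
Step 2: Identify the minimum value: min = 1
Step 3: Range = max - min = 77 - 1 = 76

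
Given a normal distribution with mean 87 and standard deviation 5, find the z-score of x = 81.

-1.2

Step 1: Recall the z-score formula: z = (x - mu) / sigma
Step 2: Substitute values: z = (81 - 87) / 5
Step 3: z = -6 / 5 = -1.2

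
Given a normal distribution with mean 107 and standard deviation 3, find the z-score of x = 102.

-1.6667

Step 1: Recall the z-score formula: z = (x - mu) / sigma
Step 2: Substitute values: z = (102 - 107) / 3
Step 3: z = -5 / 3 = -1.6667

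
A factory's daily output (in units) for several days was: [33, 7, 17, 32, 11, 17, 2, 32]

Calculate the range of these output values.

31

Step 1: Identify the maximum value: max = 33
Step 2: Identify the minimum value: min = 2
Step 3: Range = max - min = 33 - 2 = 31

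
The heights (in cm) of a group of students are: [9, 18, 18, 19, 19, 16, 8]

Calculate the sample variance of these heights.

22.5714

Step 1: Compute the mean: (9 + 18 + 18 + 19 + 19 + 16 + 8) / 7 = 15.2857
Step 2: Compute squared deviations from the mean:
  (9 - 15.2857)^2 = 39.5102
  (18 - 15.2857)^2 = 7.3673
  (18 - 15.2857)^2 = 7.3673
  (19 - 15.2857)^2 = 13.7959
  (19 - 15.2857)^2 = 13.7959
  (16 - 15.2857)^2 = 0.5102
  (8 - 15.2857)^2 = 53.0816
Step 3: Sum of squared deviations = 135.4286
Step 4: Sample variance = 135.4286 / 6 = 22.5714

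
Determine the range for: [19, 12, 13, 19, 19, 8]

11

Step 1: Identify the maximum value: max = 19
Step 2: Identify the minimum value: min = 8
Step 3: Range = max - min = 19 - 8 = 11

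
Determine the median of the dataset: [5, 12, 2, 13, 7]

7

Step 1: Sort the data in ascending order: [2, 5, 7, 12, 13]
Step 2: The number of values is n = 5.
Step 3: Since n is odd, the median is the middle value at position 3: 7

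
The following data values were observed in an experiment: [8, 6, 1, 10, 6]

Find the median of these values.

6

Step 1: Sort the data in ascending order: [1, 6, 6, 8, 10]
Step 2: The number of values is n = 5.
Step 3: Since n is odd, the median is the middle value at position 3: 6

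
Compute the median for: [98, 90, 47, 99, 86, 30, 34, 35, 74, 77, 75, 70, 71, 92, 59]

74

Step 1: Sort the data in ascending order: [30, 34, 35, 47, 59, 70, 71, 74, 75, 77, 86, 90, 92, 98, 99]
Step 2: The number of values is n = 15.
Step 3: Since n is odd, the median is the middle value at position 8: 74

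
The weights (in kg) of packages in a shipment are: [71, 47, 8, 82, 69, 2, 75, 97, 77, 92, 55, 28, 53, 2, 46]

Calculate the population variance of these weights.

924.9067

Step 1: Compute the mean: (71 + 47 + 8 + 82 + 69 + 2 + 75 + 97 + 77 + 92 + 55 + 28 + 53 + 2 + 46) / 15 = 53.6
Step 2: Compute squared deviations from the mean:
  (71 - 53.6)^2 = 302.76
  (47 - 53.6)^2 = 43.56
  (8 - 53.6)^2 = 2079.36
  (82 - 53.6)^2 = 806.56
  (69 - 53.6)^2 = 237.16
  (2 - 53.6)^2 = 2662.56
  (75 - 53.6)^2 = 457.96
  (97 - 53.6)^2 = 1883.56
  (77 - 53.6)^2 = 547.56
  (92 - 53.6)^2 = 1474.56
  (55 - 53.6)^2 = 1.96
  (28 - 53.6)^2 = 655.36
  (53 - 53.6)^2 = 0.36
  (2 - 53.6)^2 = 2662.56
  (46 - 53.6)^2 = 57.76
Step 3: Sum of squared deviations = 13873.6
Step 4: Population variance = 13873.6 / 15 = 924.9067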